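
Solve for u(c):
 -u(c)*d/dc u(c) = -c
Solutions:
 u(c) = -sqrt(C1 + c^2)
 u(c) = sqrt(C1 + c^2)


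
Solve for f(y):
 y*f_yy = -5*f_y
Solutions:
 f(y) = C1 + C2/y^4


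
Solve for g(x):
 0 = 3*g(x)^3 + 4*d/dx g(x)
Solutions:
 g(x) = -sqrt(2)*sqrt(-1/(C1 - 3*x))
 g(x) = sqrt(2)*sqrt(-1/(C1 - 3*x))


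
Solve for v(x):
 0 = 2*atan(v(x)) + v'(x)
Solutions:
 Integral(1/atan(_y), (_y, v(x))) = C1 - 2*x


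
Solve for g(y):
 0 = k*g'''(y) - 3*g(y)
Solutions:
 g(y) = C1*exp(3^(1/3)*y*(1/k)^(1/3)) + C2*exp(y*(-3^(1/3) + 3^(5/6)*I)*(1/k)^(1/3)/2) + C3*exp(-y*(3^(1/3) + 3^(5/6)*I)*(1/k)^(1/3)/2)


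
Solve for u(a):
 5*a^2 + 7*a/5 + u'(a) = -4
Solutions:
 u(a) = C1 - 5*a^3/3 - 7*a^2/10 - 4*a


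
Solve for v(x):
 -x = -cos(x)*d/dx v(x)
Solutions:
 v(x) = C1 + Integral(x/cos(x), x)


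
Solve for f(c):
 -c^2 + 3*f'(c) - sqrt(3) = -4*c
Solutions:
 f(c) = C1 + c^3/9 - 2*c^2/3 + sqrt(3)*c/3


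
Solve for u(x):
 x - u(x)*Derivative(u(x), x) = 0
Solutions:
 u(x) = -sqrt(C1 + x^2)
 u(x) = sqrt(C1 + x^2)


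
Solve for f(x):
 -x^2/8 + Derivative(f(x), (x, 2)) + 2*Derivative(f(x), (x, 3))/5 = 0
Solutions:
 f(x) = C1 + C2*x + C3*exp(-5*x/2) + x^4/96 - x^3/60 + x^2/50


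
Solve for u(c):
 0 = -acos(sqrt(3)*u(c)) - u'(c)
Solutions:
 Integral(1/acos(sqrt(3)*_y), (_y, u(c))) = C1 - c


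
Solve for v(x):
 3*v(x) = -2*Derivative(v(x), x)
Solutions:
 v(x) = C1*exp(-3*x/2)


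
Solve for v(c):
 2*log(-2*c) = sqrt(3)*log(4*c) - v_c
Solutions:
 v(c) = C1 + c*(-2 + sqrt(3))*log(c) + c*(-sqrt(3) - 2*log(2) + 2 + 2*sqrt(3)*log(2) - 2*I*pi)


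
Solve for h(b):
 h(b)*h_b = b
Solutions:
 h(b) = -sqrt(C1 + b^2)
 h(b) = sqrt(C1 + b^2)


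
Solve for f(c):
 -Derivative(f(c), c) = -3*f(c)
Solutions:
 f(c) = C1*exp(3*c)


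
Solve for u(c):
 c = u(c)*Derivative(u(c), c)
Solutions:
 u(c) = -sqrt(C1 + c^2)
 u(c) = sqrt(C1 + c^2)


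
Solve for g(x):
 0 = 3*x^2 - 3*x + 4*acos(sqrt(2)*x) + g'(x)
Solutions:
 g(x) = C1 - x^3 + 3*x^2/2 - 4*x*acos(sqrt(2)*x) + 2*sqrt(2)*sqrt(1 - 2*x^2)


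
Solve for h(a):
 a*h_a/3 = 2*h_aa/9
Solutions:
 h(a) = C1 + C2*erfi(sqrt(3)*a/2)


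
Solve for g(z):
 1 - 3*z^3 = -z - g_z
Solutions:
 g(z) = C1 + 3*z^4/4 - z^2/2 - z


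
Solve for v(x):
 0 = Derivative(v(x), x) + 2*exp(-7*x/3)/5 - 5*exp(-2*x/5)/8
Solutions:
 v(x) = C1 + 6*exp(-7*x/3)/35 - 25*exp(-2*x/5)/16


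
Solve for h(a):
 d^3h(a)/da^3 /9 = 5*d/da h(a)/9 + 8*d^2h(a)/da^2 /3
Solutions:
 h(a) = C1 + C2*exp(a*(12 - sqrt(149))) + C3*exp(a*(12 + sqrt(149)))


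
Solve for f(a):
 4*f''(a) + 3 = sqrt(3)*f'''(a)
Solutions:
 f(a) = C1 + C2*a + C3*exp(4*sqrt(3)*a/3) - 3*a^2/8


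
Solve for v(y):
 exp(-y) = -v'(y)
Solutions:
 v(y) = C1 + exp(-y)


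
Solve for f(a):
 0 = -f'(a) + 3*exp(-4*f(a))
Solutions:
 f(a) = log(-I*(C1 + 12*a)^(1/4))
 f(a) = log(I*(C1 + 12*a)^(1/4))
 f(a) = log(-(C1 + 12*a)^(1/4))
 f(a) = log(C1 + 12*a)/4


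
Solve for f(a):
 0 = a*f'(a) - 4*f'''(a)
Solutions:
 f(a) = C1 + Integral(C2*airyai(2^(1/3)*a/2) + C3*airybi(2^(1/3)*a/2), a)


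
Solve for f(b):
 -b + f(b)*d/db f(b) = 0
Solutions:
 f(b) = -sqrt(C1 + b^2)
 f(b) = sqrt(C1 + b^2)


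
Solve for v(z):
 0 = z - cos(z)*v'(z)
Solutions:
 v(z) = C1 + Integral(z/cos(z), z)


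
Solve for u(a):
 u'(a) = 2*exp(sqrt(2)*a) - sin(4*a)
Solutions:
 u(a) = C1 + sqrt(2)*exp(sqrt(2)*a) + cos(4*a)/4


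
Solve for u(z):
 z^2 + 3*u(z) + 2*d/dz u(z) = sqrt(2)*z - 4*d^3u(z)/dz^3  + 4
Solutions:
 u(z) = C1*exp(-3^(1/3)*z*(-(27 + sqrt(753))^(1/3) + 2*3^(1/3)/(27 + sqrt(753))^(1/3))/12)*sin(3^(1/6)*z*(6/(27 + sqrt(753))^(1/3) + 3^(2/3)*(27 + sqrt(753))^(1/3))/12) + C2*exp(-3^(1/3)*z*(-(27 + sqrt(753))^(1/3) + 2*3^(1/3)/(27 + sqrt(753))^(1/3))/12)*cos(3^(1/6)*z*(6/(27 + sqrt(753))^(1/3) + 3^(2/3)*(27 + sqrt(753))^(1/3))/12) + C3*exp(3^(1/3)*z*(-(27 + sqrt(753))^(1/3) + 2*3^(1/3)/(27 + sqrt(753))^(1/3))/6) - z^2/3 + 4*z/9 + sqrt(2)*z/3 - 2*sqrt(2)/9 + 28/27


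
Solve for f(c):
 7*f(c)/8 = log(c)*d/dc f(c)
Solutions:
 f(c) = C1*exp(7*li(c)/8)


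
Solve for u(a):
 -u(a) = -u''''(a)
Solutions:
 u(a) = C1*exp(-a) + C2*exp(a) + C3*sin(a) + C4*cos(a)


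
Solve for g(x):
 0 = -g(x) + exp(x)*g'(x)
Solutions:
 g(x) = C1*exp(-exp(-x))


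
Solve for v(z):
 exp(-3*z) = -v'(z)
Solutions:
 v(z) = C1 + exp(-3*z)/3


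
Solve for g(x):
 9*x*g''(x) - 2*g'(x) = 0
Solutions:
 g(x) = C1 + C2*x^(11/9)


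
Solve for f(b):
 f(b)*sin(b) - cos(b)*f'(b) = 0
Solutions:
 f(b) = C1/cos(b)


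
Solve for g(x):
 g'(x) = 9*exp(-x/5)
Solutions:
 g(x) = C1 - 45*exp(-x/5)


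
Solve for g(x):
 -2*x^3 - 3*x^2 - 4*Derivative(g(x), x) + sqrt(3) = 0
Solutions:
 g(x) = C1 - x^4/8 - x^3/4 + sqrt(3)*x/4


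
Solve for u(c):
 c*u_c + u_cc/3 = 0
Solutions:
 u(c) = C1 + C2*erf(sqrt(6)*c/2)


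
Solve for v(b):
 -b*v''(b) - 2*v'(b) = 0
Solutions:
 v(b) = C1 + C2/b


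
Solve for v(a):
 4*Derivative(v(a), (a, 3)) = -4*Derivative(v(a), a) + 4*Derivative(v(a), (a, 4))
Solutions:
 v(a) = C1 + C2*exp(a*(-2^(2/3)*(3*sqrt(93) + 29)^(1/3) - 2*2^(1/3)/(3*sqrt(93) + 29)^(1/3) + 4)/12)*sin(2^(1/3)*sqrt(3)*a*(-2^(1/3)*(3*sqrt(93) + 29)^(1/3) + 2/(3*sqrt(93) + 29)^(1/3))/12) + C3*exp(a*(-2^(2/3)*(3*sqrt(93) + 29)^(1/3) - 2*2^(1/3)/(3*sqrt(93) + 29)^(1/3) + 4)/12)*cos(2^(1/3)*sqrt(3)*a*(-2^(1/3)*(3*sqrt(93) + 29)^(1/3) + 2/(3*sqrt(93) + 29)^(1/3))/12) + C4*exp(a*(2*2^(1/3)/(3*sqrt(93) + 29)^(1/3) + 2 + 2^(2/3)*(3*sqrt(93) + 29)^(1/3))/6)


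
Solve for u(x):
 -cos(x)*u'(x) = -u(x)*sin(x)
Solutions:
 u(x) = C1/cos(x)


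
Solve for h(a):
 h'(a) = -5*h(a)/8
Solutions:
 h(a) = C1*exp(-5*a/8)


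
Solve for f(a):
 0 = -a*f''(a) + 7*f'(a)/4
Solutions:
 f(a) = C1 + C2*a^(11/4)


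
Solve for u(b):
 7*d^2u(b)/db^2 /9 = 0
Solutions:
 u(b) = C1 + C2*b


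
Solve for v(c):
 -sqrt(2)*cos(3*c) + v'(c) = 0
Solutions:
 v(c) = C1 + sqrt(2)*sin(3*c)/3


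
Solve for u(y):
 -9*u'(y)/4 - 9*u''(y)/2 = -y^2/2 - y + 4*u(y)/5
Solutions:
 u(y) = 5*y^2/8 - 145*y/64 + (C1*sin(sqrt(415)*y/60) + C2*cos(sqrt(415)*y/60))*exp(-y/4) - 675/1024


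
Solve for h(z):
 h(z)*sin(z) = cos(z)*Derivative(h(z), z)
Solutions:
 h(z) = C1/cos(z)


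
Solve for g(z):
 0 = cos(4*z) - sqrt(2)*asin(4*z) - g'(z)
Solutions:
 g(z) = C1 - sqrt(2)*(z*asin(4*z) + sqrt(1 - 16*z^2)/4) + sin(4*z)/4


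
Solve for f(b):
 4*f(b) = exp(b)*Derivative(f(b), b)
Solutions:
 f(b) = C1*exp(-4*exp(-b))


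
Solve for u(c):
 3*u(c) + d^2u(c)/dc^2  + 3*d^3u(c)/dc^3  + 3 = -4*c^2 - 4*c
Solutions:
 u(c) = C1*exp(c*(-4 + 2*2^(1/3)/(27*sqrt(733) + 731)^(1/3) + 2^(2/3)*(27*sqrt(733) + 731)^(1/3))/36)*sin(2^(1/3)*sqrt(3)*c*(-2^(1/3)*(27*sqrt(733) + 731)^(1/3) + 2/(27*sqrt(733) + 731)^(1/3))/36) + C2*exp(c*(-4 + 2*2^(1/3)/(27*sqrt(733) + 731)^(1/3) + 2^(2/3)*(27*sqrt(733) + 731)^(1/3))/36)*cos(2^(1/3)*sqrt(3)*c*(-2^(1/3)*(27*sqrt(733) + 731)^(1/3) + 2/(27*sqrt(733) + 731)^(1/3))/36) + C3*exp(-c*(2*2^(1/3)/(27*sqrt(733) + 731)^(1/3) + 2 + 2^(2/3)*(27*sqrt(733) + 731)^(1/3))/18) - 4*c^2/3 - 4*c/3 - 1/9


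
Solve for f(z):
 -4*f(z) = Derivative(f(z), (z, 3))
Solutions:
 f(z) = C3*exp(-2^(2/3)*z) + (C1*sin(2^(2/3)*sqrt(3)*z/2) + C2*cos(2^(2/3)*sqrt(3)*z/2))*exp(2^(2/3)*z/2)


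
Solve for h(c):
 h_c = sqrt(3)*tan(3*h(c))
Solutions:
 h(c) = -asin(C1*exp(3*sqrt(3)*c))/3 + pi/3
 h(c) = asin(C1*exp(3*sqrt(3)*c))/3


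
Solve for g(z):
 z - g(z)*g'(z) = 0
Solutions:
 g(z) = -sqrt(C1 + z^2)
 g(z) = sqrt(C1 + z^2)


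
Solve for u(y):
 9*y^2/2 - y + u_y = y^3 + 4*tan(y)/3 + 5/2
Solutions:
 u(y) = C1 + y^4/4 - 3*y^3/2 + y^2/2 + 5*y/2 - 4*log(cos(y))/3


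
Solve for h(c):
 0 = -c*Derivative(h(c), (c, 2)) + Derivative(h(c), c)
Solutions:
 h(c) = C1 + C2*c^2


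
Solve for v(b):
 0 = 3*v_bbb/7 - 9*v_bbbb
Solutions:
 v(b) = C1 + C2*b + C3*b^2 + C4*exp(b/21)


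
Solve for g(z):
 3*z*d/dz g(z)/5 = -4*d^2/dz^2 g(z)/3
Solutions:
 g(z) = C1 + C2*erf(3*sqrt(10)*z/20)


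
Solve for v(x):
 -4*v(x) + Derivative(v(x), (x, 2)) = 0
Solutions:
 v(x) = C1*exp(-2*x) + C2*exp(2*x)


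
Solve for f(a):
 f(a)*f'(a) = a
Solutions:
 f(a) = -sqrt(C1 + a^2)
 f(a) = sqrt(C1 + a^2)


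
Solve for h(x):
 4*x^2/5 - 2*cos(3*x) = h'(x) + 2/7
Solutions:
 h(x) = C1 + 4*x^3/15 - 2*x/7 - 2*sin(3*x)/3


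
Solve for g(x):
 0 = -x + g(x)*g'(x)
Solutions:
 g(x) = -sqrt(C1 + x^2)
 g(x) = sqrt(C1 + x^2)


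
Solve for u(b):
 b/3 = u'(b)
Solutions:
 u(b) = C1 + b^2/6


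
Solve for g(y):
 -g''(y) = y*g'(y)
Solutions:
 g(y) = C1 + C2*erf(sqrt(2)*y/2)


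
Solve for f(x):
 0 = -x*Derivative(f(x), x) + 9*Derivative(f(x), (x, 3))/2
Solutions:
 f(x) = C1 + Integral(C2*airyai(6^(1/3)*x/3) + C3*airybi(6^(1/3)*x/3), x)


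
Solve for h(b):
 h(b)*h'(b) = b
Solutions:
 h(b) = -sqrt(C1 + b^2)
 h(b) = sqrt(C1 + b^2)


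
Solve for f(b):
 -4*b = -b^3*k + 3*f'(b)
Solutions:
 f(b) = C1 + b^4*k/12 - 2*b^2/3


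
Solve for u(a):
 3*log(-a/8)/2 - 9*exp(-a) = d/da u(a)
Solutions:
 u(a) = C1 + 3*a*log(-a)/2 + 3*a*(-3*log(2) - 1)/2 + 9*exp(-a)


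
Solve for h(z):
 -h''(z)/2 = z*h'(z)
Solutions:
 h(z) = C1 + C2*erf(z)


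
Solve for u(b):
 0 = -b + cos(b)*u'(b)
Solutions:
 u(b) = C1 + Integral(b/cos(b), b)


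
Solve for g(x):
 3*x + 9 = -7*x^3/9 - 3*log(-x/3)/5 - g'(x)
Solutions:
 g(x) = C1 - 7*x^4/36 - 3*x^2/2 - 3*x*log(-x)/5 + 3*x*(-14 + log(3))/5


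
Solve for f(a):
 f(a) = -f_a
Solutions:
 f(a) = C1*exp(-a)


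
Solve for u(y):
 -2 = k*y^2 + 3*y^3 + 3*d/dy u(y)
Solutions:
 u(y) = C1 - k*y^3/9 - y^4/4 - 2*y/3


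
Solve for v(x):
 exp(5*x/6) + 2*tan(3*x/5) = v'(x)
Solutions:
 v(x) = C1 + 6*exp(5*x/6)/5 - 10*log(cos(3*x/5))/3


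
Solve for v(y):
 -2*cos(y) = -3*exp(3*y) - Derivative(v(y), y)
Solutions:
 v(y) = C1 - exp(3*y) + 2*sin(y)


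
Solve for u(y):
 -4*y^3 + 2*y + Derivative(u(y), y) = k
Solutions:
 u(y) = C1 + k*y + y^4 - y^2


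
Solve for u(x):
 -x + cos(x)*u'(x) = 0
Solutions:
 u(x) = C1 + Integral(x/cos(x), x)


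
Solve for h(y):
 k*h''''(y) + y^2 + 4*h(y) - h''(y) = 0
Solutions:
 h(y) = C1*exp(-sqrt(2)*y*sqrt((1 - sqrt(1 - 16*k))/k)/2) + C2*exp(sqrt(2)*y*sqrt((1 - sqrt(1 - 16*k))/k)/2) + C3*exp(-sqrt(2)*y*sqrt((sqrt(1 - 16*k) + 1)/k)/2) + C4*exp(sqrt(2)*y*sqrt((sqrt(1 - 16*k) + 1)/k)/2) - y^2/4 - 1/8


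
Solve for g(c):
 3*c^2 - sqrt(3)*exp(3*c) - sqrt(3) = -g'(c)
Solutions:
 g(c) = C1 - c^3 + sqrt(3)*c + sqrt(3)*exp(3*c)/3


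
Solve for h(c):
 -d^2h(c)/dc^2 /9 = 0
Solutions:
 h(c) = C1 + C2*c


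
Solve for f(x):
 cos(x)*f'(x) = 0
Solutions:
 f(x) = C1


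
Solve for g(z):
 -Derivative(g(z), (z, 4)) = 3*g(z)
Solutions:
 g(z) = (C1*sin(sqrt(2)*3^(1/4)*z/2) + C2*cos(sqrt(2)*3^(1/4)*z/2))*exp(-sqrt(2)*3^(1/4)*z/2) + (C3*sin(sqrt(2)*3^(1/4)*z/2) + C4*cos(sqrt(2)*3^(1/4)*z/2))*exp(sqrt(2)*3^(1/4)*z/2)


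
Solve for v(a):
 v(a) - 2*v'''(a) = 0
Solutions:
 v(a) = C3*exp(2^(2/3)*a/2) + (C1*sin(2^(2/3)*sqrt(3)*a/4) + C2*cos(2^(2/3)*sqrt(3)*a/4))*exp(-2^(2/3)*a/4)


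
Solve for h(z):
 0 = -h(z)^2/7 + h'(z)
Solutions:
 h(z) = -7/(C1 + z)


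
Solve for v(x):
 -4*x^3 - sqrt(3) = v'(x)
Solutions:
 v(x) = C1 - x^4 - sqrt(3)*x


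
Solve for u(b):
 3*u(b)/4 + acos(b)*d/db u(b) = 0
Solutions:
 u(b) = C1*exp(-3*Integral(1/acos(b), b)/4)


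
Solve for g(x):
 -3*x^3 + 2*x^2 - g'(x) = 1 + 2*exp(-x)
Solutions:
 g(x) = C1 - 3*x^4/4 + 2*x^3/3 - x + 2*exp(-x)


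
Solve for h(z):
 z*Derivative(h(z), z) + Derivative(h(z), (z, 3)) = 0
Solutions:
 h(z) = C1 + Integral(C2*airyai(-z) + C3*airybi(-z), z)


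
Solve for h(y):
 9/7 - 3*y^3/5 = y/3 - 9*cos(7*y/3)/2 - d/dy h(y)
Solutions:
 h(y) = C1 + 3*y^4/20 + y^2/6 - 9*y/7 - 27*sin(7*y/3)/14


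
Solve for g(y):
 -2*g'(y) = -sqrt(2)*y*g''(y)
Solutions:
 g(y) = C1 + C2*y^(1 + sqrt(2))


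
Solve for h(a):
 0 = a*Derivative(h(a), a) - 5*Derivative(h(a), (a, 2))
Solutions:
 h(a) = C1 + C2*erfi(sqrt(10)*a/10)


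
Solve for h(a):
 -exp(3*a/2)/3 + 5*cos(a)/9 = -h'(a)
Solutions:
 h(a) = C1 + 2*exp(3*a/2)/9 - 5*sin(a)/9


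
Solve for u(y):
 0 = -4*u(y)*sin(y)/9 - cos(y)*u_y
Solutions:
 u(y) = C1*cos(y)^(4/9)


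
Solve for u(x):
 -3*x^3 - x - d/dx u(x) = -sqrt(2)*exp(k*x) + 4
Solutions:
 u(x) = C1 - 3*x^4/4 - x^2/2 - 4*x + sqrt(2)*exp(k*x)/k


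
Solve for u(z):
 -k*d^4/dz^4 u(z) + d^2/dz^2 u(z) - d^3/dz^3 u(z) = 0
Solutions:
 u(z) = C1 + C2*z + C3*exp(z*(sqrt(4*k + 1) - 1)/(2*k)) + C4*exp(-z*(sqrt(4*k + 1) + 1)/(2*k))


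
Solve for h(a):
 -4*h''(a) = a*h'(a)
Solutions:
 h(a) = C1 + C2*erf(sqrt(2)*a/4)


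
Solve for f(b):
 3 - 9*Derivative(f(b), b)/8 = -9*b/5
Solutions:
 f(b) = C1 + 4*b^2/5 + 8*b/3


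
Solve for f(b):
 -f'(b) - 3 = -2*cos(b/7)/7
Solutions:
 f(b) = C1 - 3*b + 2*sin(b/7)


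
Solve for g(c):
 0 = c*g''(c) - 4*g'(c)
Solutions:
 g(c) = C1 + C2*c^5


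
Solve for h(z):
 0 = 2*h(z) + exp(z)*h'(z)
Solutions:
 h(z) = C1*exp(2*exp(-z))


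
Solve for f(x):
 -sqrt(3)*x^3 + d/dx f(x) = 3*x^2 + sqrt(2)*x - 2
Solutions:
 f(x) = C1 + sqrt(3)*x^4/4 + x^3 + sqrt(2)*x^2/2 - 2*x


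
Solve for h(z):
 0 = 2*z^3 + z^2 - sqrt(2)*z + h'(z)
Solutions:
 h(z) = C1 - z^4/2 - z^3/3 + sqrt(2)*z^2/2


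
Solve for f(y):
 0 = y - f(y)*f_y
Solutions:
 f(y) = -sqrt(C1 + y^2)
 f(y) = sqrt(C1 + y^2)


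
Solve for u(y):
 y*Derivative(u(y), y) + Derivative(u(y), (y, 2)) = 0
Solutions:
 u(y) = C1 + C2*erf(sqrt(2)*y/2)


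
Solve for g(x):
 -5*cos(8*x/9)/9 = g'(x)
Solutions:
 g(x) = C1 - 5*sin(8*x/9)/8


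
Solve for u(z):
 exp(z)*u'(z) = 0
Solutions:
 u(z) = C1


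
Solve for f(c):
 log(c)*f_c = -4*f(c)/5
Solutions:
 f(c) = C1*exp(-4*li(c)/5)


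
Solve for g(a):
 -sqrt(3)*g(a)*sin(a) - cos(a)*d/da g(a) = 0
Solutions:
 g(a) = C1*cos(a)^(sqrt(3))


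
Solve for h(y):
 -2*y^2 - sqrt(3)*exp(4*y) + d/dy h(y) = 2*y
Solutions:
 h(y) = C1 + 2*y^3/3 + y^2 + sqrt(3)*exp(4*y)/4


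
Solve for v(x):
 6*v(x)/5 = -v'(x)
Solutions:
 v(x) = C1*exp(-6*x/5)


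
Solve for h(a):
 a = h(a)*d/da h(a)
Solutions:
 h(a) = -sqrt(C1 + a^2)
 h(a) = sqrt(C1 + a^2)


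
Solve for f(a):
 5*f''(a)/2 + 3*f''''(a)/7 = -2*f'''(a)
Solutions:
 f(a) = C1 + C2*a + (C3*sin(sqrt(14)*a/6) + C4*cos(sqrt(14)*a/6))*exp(-7*a/3)


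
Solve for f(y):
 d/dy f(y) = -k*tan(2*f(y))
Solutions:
 f(y) = -asin(C1*exp(-2*k*y))/2 + pi/2
 f(y) = asin(C1*exp(-2*k*y))/2


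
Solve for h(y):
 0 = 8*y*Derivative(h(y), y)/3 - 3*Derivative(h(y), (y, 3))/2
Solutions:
 h(y) = C1 + Integral(C2*airyai(2*6^(1/3)*y/3) + C3*airybi(2*6^(1/3)*y/3), y)


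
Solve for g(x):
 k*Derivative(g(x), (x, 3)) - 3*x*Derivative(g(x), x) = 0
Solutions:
 g(x) = C1 + Integral(C2*airyai(3^(1/3)*x*(1/k)^(1/3)) + C3*airybi(3^(1/3)*x*(1/k)^(1/3)), x)


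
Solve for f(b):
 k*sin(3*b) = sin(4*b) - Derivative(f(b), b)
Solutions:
 f(b) = C1 + k*cos(3*b)/3 - cos(4*b)/4


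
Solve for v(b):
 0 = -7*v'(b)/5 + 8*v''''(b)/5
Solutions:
 v(b) = C1 + C4*exp(7^(1/3)*b/2) + (C2*sin(sqrt(3)*7^(1/3)*b/4) + C3*cos(sqrt(3)*7^(1/3)*b/4))*exp(-7^(1/3)*b/4)


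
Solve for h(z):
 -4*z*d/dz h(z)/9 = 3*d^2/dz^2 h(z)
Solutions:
 h(z) = C1 + C2*erf(sqrt(6)*z/9)


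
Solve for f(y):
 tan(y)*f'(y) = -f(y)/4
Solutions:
 f(y) = C1/sin(y)^(1/4)


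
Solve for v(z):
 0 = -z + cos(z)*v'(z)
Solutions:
 v(z) = C1 + Integral(z/cos(z), z)


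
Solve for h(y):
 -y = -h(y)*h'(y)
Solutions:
 h(y) = -sqrt(C1 + y^2)
 h(y) = sqrt(C1 + y^2)


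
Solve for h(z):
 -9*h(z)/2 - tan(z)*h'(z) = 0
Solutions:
 h(z) = C1/sin(z)^(9/2)


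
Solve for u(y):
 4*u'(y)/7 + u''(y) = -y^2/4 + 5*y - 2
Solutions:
 u(y) = C1 + C2*exp(-4*y/7) - 7*y^3/48 + 329*y^2/64 - 2751*y/128


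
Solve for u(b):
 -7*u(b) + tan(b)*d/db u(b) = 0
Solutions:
 u(b) = C1*sin(b)^7


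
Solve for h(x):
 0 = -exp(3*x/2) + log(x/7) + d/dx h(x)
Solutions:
 h(x) = C1 - x*log(x) + x*(1 + log(7)) + 2*exp(3*x/2)/3


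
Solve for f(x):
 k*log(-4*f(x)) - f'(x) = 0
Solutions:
 Integral(1/(log(-_y) + 2*log(2)), (_y, f(x))) = C1 + k*x


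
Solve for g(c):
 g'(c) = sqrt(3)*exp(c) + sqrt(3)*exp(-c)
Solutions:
 g(c) = C1 + 2*sqrt(3)*sinh(c)


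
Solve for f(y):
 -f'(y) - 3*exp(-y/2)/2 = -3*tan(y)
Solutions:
 f(y) = C1 + 3*log(tan(y)^2 + 1)/2 + 3*exp(-y/2)


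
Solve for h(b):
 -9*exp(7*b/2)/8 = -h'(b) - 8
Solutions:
 h(b) = C1 - 8*b + 9*exp(7*b/2)/28


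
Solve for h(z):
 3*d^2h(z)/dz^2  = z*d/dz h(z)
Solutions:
 h(z) = C1 + C2*erfi(sqrt(6)*z/6)


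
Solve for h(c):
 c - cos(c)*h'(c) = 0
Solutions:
 h(c) = C1 + Integral(c/cos(c), c)


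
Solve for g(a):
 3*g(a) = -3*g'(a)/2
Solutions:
 g(a) = C1*exp(-2*a)


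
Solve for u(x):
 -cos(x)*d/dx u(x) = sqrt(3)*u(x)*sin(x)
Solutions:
 u(x) = C1*cos(x)^(sqrt(3))


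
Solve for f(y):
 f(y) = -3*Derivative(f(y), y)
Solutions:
 f(y) = C1*exp(-y/3)


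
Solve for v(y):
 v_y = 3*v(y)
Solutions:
 v(y) = C1*exp(3*y)


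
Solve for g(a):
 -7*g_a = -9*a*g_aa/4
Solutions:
 g(a) = C1 + C2*a^(37/9)


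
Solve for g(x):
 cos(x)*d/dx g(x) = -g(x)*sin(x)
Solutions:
 g(x) = C1*cos(x)


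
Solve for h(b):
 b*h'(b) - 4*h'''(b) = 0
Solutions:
 h(b) = C1 + Integral(C2*airyai(2^(1/3)*b/2) + C3*airybi(2^(1/3)*b/2), b)


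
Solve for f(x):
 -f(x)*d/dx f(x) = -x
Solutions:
 f(x) = -sqrt(C1 + x^2)
 f(x) = sqrt(C1 + x^2)


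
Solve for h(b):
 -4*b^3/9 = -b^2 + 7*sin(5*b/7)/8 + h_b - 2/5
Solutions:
 h(b) = C1 - b^4/9 + b^3/3 + 2*b/5 + 49*cos(5*b/7)/40


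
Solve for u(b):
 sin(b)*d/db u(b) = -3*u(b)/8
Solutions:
 u(b) = C1*(cos(b) + 1)^(3/16)/(cos(b) - 1)^(3/16)


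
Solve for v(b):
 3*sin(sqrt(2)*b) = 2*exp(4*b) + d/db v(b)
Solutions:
 v(b) = C1 - exp(4*b)/2 - 3*sqrt(2)*cos(sqrt(2)*b)/2


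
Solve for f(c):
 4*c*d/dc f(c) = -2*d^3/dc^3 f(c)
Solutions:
 f(c) = C1 + Integral(C2*airyai(-2^(1/3)*c) + C3*airybi(-2^(1/3)*c), c)


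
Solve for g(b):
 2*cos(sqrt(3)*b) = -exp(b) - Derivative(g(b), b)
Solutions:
 g(b) = C1 - exp(b) - 2*sqrt(3)*sin(sqrt(3)*b)/3


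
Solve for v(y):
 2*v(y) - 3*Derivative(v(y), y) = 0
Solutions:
 v(y) = C1*exp(2*y/3)


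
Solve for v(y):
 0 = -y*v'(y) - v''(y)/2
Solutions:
 v(y) = C1 + C2*erf(y)


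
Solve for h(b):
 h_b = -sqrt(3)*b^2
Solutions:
 h(b) = C1 - sqrt(3)*b^3/3


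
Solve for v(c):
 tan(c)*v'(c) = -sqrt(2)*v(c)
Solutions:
 v(c) = C1/sin(c)^(sqrt(2))


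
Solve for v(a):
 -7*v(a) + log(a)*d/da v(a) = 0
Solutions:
 v(a) = C1*exp(7*li(a))


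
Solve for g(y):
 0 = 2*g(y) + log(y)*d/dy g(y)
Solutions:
 g(y) = C1*exp(-2*li(y))


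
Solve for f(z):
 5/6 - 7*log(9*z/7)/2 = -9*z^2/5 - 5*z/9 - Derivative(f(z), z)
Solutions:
 f(z) = C1 - 3*z^3/5 - 5*z^2/18 + 7*z*log(z)/2 - 7*z*log(7)/2 - 13*z/3 + 7*z*log(3)


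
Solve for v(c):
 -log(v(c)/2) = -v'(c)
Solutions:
 Integral(1/(-log(_y) + log(2)), (_y, v(c))) = C1 - c


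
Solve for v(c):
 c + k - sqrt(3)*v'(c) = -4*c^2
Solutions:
 v(c) = C1 + 4*sqrt(3)*c^3/9 + sqrt(3)*c^2/6 + sqrt(3)*c*k/3


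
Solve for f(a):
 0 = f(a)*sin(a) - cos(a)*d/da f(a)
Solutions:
 f(a) = C1/cos(a)


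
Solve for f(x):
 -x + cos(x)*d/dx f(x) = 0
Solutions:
 f(x) = C1 + Integral(x/cos(x), x)


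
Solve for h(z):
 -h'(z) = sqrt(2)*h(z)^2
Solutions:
 h(z) = 1/(C1 + sqrt(2)*z)


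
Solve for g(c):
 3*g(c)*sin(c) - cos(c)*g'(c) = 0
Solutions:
 g(c) = C1/cos(c)^3


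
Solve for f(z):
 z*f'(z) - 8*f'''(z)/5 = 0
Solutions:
 f(z) = C1 + Integral(C2*airyai(5^(1/3)*z/2) + C3*airybi(5^(1/3)*z/2), z)


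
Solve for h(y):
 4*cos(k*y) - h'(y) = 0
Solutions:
 h(y) = C1 + 4*sin(k*y)/k


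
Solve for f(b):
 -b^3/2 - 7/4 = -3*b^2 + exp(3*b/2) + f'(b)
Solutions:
 f(b) = C1 - b^4/8 + b^3 - 7*b/4 - 2*exp(3*b/2)/3


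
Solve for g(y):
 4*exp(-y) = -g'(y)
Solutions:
 g(y) = C1 + 4*exp(-y)


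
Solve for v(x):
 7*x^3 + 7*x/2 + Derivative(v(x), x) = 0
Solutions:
 v(x) = C1 - 7*x^4/4 - 7*x^2/4


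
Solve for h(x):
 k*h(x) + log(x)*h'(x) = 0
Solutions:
 h(x) = C1*exp(-k*li(x))


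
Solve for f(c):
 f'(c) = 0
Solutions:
 f(c) = C1


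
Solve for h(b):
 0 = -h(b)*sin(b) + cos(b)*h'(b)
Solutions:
 h(b) = C1/cos(b)


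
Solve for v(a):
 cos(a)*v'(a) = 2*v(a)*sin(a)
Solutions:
 v(a) = C1/cos(a)^2


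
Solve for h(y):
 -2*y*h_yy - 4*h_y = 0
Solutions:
 h(y) = C1 + C2/y


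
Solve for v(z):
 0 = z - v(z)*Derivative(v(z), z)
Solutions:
 v(z) = -sqrt(C1 + z^2)
 v(z) = sqrt(C1 + z^2)


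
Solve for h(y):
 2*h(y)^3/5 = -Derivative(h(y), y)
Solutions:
 h(y) = -sqrt(10)*sqrt(-1/(C1 - 2*y))/2
 h(y) = sqrt(10)*sqrt(-1/(C1 - 2*y))/2


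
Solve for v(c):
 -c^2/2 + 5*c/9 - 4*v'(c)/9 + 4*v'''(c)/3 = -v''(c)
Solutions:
 v(c) = C1 + C2*exp(c*(-9 + sqrt(273))/24) + C3*exp(-c*(9 + sqrt(273))/24) - 3*c^3/8 - 61*c^2/32 - 981*c/64


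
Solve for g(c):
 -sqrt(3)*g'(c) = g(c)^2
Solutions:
 g(c) = 3/(C1 + sqrt(3)*c)


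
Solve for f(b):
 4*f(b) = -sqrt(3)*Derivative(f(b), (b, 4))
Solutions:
 f(b) = (C1*sin(3^(7/8)*b/3) + C2*cos(3^(7/8)*b/3))*exp(-3^(7/8)*b/3) + (C3*sin(3^(7/8)*b/3) + C4*cos(3^(7/8)*b/3))*exp(3^(7/8)*b/3)


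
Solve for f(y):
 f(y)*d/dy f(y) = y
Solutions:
 f(y) = -sqrt(C1 + y^2)
 f(y) = sqrt(C1 + y^2)


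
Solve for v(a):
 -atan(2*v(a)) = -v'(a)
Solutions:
 Integral(1/atan(2*_y), (_y, v(a))) = C1 + a


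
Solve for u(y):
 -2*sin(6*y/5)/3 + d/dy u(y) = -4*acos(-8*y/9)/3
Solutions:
 u(y) = C1 - 4*y*acos(-8*y/9)/3 - sqrt(81 - 64*y^2)/6 - 5*cos(6*y/5)/9


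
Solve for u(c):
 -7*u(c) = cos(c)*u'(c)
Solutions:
 u(c) = C1*sqrt(sin(c) - 1)*(sin(c)^3 - 3*sin(c)^2 + 3*sin(c) - 1)/(sqrt(sin(c) + 1)*(sin(c)^3 + 3*sin(c)^2 + 3*sin(c) + 1))


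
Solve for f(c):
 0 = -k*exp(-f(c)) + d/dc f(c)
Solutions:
 f(c) = log(C1 + c*k)


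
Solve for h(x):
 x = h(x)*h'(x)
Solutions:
 h(x) = -sqrt(C1 + x^2)
 h(x) = sqrt(C1 + x^2)


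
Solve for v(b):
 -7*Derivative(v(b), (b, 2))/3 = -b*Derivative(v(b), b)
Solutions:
 v(b) = C1 + C2*erfi(sqrt(42)*b/14)


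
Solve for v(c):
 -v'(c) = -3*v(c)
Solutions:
 v(c) = C1*exp(3*c)


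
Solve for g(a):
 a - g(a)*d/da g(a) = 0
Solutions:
 g(a) = -sqrt(C1 + a^2)
 g(a) = sqrt(C1 + a^2)


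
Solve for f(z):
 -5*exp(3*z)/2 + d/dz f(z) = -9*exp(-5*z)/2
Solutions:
 f(z) = C1 + 5*exp(3*z)/6 + 9*exp(-5*z)/10


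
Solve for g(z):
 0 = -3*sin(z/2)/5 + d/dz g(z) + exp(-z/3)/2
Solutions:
 g(z) = C1 - 6*cos(z/2)/5 + 3*exp(-z/3)/2


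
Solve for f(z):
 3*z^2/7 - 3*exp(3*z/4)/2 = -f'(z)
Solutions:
 f(z) = C1 - z^3/7 + 2*exp(3*z/4)


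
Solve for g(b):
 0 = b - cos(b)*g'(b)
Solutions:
 g(b) = C1 + Integral(b/cos(b), b)


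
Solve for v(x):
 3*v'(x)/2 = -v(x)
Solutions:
 v(x) = C1*exp(-2*x/3)


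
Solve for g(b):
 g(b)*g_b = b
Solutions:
 g(b) = -sqrt(C1 + b^2)
 g(b) = sqrt(C1 + b^2)


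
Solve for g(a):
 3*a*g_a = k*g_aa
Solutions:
 g(a) = C1 + C2*erf(sqrt(6)*a*sqrt(-1/k)/2)/sqrt(-1/k)


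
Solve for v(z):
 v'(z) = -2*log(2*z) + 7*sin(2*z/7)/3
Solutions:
 v(z) = C1 - 2*z*log(z) - 2*z*log(2) + 2*z - 49*cos(2*z/7)/6


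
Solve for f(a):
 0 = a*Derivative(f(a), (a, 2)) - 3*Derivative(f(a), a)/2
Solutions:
 f(a) = C1 + C2*a^(5/2)


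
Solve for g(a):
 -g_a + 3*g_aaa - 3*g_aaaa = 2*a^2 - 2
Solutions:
 g(a) = C1 + C2*exp(a*(2*2^(1/3)/(3*sqrt(5) + 7)^(1/3) + 2^(2/3)*(3*sqrt(5) + 7)^(1/3) + 4)/12)*sin(2^(1/3)*sqrt(3)*a*(-2^(1/3)*(3*sqrt(5) + 7)^(1/3) + 2/(3*sqrt(5) + 7)^(1/3))/12) + C3*exp(a*(2*2^(1/3)/(3*sqrt(5) + 7)^(1/3) + 2^(2/3)*(3*sqrt(5) + 7)^(1/3) + 4)/12)*cos(2^(1/3)*sqrt(3)*a*(-2^(1/3)*(3*sqrt(5) + 7)^(1/3) + 2/(3*sqrt(5) + 7)^(1/3))/12) + C4*exp(a*(-2^(2/3)*(3*sqrt(5) + 7)^(1/3) - 2*2^(1/3)/(3*sqrt(5) + 7)^(1/3) + 2)/6) - 2*a^3/3 - 10*a


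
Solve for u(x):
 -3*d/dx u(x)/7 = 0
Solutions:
 u(x) = C1


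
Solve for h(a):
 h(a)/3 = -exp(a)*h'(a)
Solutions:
 h(a) = C1*exp(exp(-a)/3)


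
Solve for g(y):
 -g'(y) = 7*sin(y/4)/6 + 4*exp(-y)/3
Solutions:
 g(y) = C1 + 14*cos(y/4)/3 + 4*exp(-y)/3


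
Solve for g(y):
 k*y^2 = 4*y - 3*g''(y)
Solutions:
 g(y) = C1 + C2*y - k*y^4/36 + 2*y^3/9


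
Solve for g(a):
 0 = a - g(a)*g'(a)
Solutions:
 g(a) = -sqrt(C1 + a^2)
 g(a) = sqrt(C1 + a^2)


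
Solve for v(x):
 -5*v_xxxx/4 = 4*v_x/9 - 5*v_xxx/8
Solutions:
 v(x) = C1 + C2*exp(x*(5*5^(1/3)/(8*sqrt(546) + 187)^(1/3) + 10 + 5^(2/3)*(8*sqrt(546) + 187)^(1/3))/60)*sin(sqrt(3)*5^(1/3)*x*(-5^(1/3)*(8*sqrt(546) + 187)^(1/3) + 5/(8*sqrt(546) + 187)^(1/3))/60) + C3*exp(x*(5*5^(1/3)/(8*sqrt(546) + 187)^(1/3) + 10 + 5^(2/3)*(8*sqrt(546) + 187)^(1/3))/60)*cos(sqrt(3)*5^(1/3)*x*(-5^(1/3)*(8*sqrt(546) + 187)^(1/3) + 5/(8*sqrt(546) + 187)^(1/3))/60) + C4*exp(x*(-5^(2/3)*(8*sqrt(546) + 187)^(1/3) - 5*5^(1/3)/(8*sqrt(546) + 187)^(1/3) + 5)/30)


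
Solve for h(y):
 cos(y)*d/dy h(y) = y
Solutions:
 h(y) = C1 + Integral(y/cos(y), y)


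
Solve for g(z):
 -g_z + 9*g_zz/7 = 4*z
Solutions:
 g(z) = C1 + C2*exp(7*z/9) - 2*z^2 - 36*z/7


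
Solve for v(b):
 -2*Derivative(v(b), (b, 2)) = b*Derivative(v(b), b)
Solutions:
 v(b) = C1 + C2*erf(b/2)


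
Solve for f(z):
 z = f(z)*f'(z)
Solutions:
 f(z) = -sqrt(C1 + z^2)
 f(z) = sqrt(C1 + z^2)


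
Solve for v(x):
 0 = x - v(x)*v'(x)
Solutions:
 v(x) = -sqrt(C1 + x^2)
 v(x) = sqrt(C1 + x^2)


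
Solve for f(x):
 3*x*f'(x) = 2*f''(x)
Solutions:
 f(x) = C1 + C2*erfi(sqrt(3)*x/2)


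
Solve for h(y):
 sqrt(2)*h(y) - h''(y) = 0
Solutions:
 h(y) = C1*exp(-2^(1/4)*y) + C2*exp(2^(1/4)*y)


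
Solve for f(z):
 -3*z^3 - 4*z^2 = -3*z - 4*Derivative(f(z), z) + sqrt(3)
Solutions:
 f(z) = C1 + 3*z^4/16 + z^3/3 - 3*z^2/8 + sqrt(3)*z/4


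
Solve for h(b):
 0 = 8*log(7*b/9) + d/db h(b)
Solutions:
 h(b) = C1 - 8*b*log(b) + b*log(43046721/5764801) + 8*b


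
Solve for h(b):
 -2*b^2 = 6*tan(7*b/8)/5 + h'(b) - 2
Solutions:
 h(b) = C1 - 2*b^3/3 + 2*b + 48*log(cos(7*b/8))/35


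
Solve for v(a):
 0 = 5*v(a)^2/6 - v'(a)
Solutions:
 v(a) = -6/(C1 + 5*a)


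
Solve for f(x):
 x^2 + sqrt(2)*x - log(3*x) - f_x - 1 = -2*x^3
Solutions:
 f(x) = C1 + x^4/2 + x^3/3 + sqrt(2)*x^2/2 - x*log(x) - x*log(3)


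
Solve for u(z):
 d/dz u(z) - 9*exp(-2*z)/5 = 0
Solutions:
 u(z) = C1 - 9*exp(-2*z)/10


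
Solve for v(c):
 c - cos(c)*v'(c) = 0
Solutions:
 v(c) = C1 + Integral(c/cos(c), c)


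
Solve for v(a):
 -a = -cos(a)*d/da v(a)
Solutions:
 v(a) = C1 + Integral(a/cos(a), a)


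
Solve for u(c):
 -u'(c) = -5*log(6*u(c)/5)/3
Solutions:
 3*Integral(1/(-log(_y) - log(6) + log(5)), (_y, u(c)))/5 = C1 - c


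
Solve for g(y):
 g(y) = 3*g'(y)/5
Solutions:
 g(y) = C1*exp(5*y/3)


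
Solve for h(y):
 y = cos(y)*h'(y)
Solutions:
 h(y) = C1 + Integral(y/cos(y), y)


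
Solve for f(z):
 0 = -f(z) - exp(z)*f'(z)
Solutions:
 f(z) = C1*exp(exp(-z))


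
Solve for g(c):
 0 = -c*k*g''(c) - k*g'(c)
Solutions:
 g(c) = C1 + C2*log(c)


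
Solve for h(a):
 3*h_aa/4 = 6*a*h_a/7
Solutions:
 h(a) = C1 + C2*erfi(2*sqrt(7)*a/7)


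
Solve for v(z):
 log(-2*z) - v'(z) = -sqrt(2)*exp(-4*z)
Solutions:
 v(z) = C1 + z*log(-z) + z*(-1 + log(2)) - sqrt(2)*exp(-4*z)/4


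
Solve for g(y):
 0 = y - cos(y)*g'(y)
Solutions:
 g(y) = C1 + Integral(y/cos(y), y)


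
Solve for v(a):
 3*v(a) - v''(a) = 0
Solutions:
 v(a) = C1*exp(-sqrt(3)*a) + C2*exp(sqrt(3)*a)


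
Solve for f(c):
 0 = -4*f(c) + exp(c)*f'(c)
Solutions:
 f(c) = C1*exp(-4*exp(-c))


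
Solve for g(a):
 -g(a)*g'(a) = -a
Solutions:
 g(a) = -sqrt(C1 + a^2)
 g(a) = sqrt(C1 + a^2)


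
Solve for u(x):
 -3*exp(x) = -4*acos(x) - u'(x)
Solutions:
 u(x) = C1 - 4*x*acos(x) + 4*sqrt(1 - x^2) + 3*exp(x)


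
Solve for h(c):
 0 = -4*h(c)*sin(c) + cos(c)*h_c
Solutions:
 h(c) = C1/cos(c)^4


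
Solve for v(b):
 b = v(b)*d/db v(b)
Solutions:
 v(b) = -sqrt(C1 + b^2)
 v(b) = sqrt(C1 + b^2)


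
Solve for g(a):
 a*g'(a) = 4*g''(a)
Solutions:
 g(a) = C1 + C2*erfi(sqrt(2)*a/4)


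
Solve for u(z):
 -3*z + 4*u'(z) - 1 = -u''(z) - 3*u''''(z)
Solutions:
 u(z) = C1 + C4*exp(-z) + 3*z^2/8 + z/16 + (C2*sin(sqrt(39)*z/6) + C3*cos(sqrt(39)*z/6))*exp(z/2)


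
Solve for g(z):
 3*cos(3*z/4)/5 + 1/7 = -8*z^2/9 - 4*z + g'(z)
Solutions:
 g(z) = C1 + 8*z^3/27 + 2*z^2 + z/7 + 4*sin(3*z/4)/5


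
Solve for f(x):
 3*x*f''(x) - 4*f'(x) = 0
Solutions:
 f(x) = C1 + C2*x^(7/3)


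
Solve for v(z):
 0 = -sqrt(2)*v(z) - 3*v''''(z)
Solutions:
 v(z) = (C1*sin(2^(5/8)*3^(3/4)*z/6) + C2*cos(2^(5/8)*3^(3/4)*z/6))*exp(-2^(5/8)*3^(3/4)*z/6) + (C3*sin(2^(5/8)*3^(3/4)*z/6) + C4*cos(2^(5/8)*3^(3/4)*z/6))*exp(2^(5/8)*3^(3/4)*z/6)


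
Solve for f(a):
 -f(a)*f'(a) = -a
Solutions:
 f(a) = -sqrt(C1 + a^2)
 f(a) = sqrt(C1 + a^2)


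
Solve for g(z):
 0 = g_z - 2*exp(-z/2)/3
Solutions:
 g(z) = C1 - 4*exp(-z/2)/3


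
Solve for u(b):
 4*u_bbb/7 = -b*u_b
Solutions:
 u(b) = C1 + Integral(C2*airyai(-14^(1/3)*b/2) + C3*airybi(-14^(1/3)*b/2), b)


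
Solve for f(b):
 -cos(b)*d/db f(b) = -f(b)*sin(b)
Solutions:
 f(b) = C1/cos(b)


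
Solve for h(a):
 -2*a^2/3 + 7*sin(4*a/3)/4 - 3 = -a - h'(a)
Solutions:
 h(a) = C1 + 2*a^3/9 - a^2/2 + 3*a + 21*cos(4*a/3)/16


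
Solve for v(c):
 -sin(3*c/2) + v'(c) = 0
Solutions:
 v(c) = C1 - 2*cos(3*c/2)/3


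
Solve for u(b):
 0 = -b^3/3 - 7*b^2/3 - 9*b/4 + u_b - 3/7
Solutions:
 u(b) = C1 + b^4/12 + 7*b^3/9 + 9*b^2/8 + 3*b/7


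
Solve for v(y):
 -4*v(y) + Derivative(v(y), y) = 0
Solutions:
 v(y) = C1*exp(4*y)


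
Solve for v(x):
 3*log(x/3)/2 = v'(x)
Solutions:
 v(x) = C1 + 3*x*log(x)/2 - 3*x*log(3)/2 - 3*x/2


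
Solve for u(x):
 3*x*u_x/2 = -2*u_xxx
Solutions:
 u(x) = C1 + Integral(C2*airyai(-6^(1/3)*x/2) + C3*airybi(-6^(1/3)*x/2), x)


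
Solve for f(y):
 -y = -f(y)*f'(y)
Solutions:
 f(y) = -sqrt(C1 + y^2)
 f(y) = sqrt(C1 + y^2)


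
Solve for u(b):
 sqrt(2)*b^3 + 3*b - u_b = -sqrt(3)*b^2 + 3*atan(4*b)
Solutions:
 u(b) = C1 + sqrt(2)*b^4/4 + sqrt(3)*b^3/3 + 3*b^2/2 - 3*b*atan(4*b) + 3*log(16*b^2 + 1)/8


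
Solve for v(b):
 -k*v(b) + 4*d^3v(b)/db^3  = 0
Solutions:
 v(b) = C1*exp(2^(1/3)*b*k^(1/3)/2) + C2*exp(2^(1/3)*b*k^(1/3)*(-1 + sqrt(3)*I)/4) + C3*exp(-2^(1/3)*b*k^(1/3)*(1 + sqrt(3)*I)/4)


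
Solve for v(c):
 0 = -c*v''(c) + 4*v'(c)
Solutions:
 v(c) = C1 + C2*c^5


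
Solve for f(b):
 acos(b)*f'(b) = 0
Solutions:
 f(b) = C1


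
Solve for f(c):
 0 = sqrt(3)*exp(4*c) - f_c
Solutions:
 f(c) = C1 + sqrt(3)*exp(4*c)/4


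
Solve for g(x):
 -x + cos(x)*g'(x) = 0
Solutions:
 g(x) = C1 + Integral(x/cos(x), x)


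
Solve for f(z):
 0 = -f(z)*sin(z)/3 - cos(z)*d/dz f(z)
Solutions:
 f(z) = C1*cos(z)^(1/3)


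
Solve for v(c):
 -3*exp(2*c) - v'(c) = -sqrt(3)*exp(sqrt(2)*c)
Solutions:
 v(c) = C1 - 3*exp(2*c)/2 + sqrt(6)*exp(sqrt(2)*c)/2


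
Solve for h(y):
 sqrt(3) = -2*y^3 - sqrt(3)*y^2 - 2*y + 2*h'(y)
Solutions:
 h(y) = C1 + y^4/4 + sqrt(3)*y^3/6 + y^2/2 + sqrt(3)*y/2


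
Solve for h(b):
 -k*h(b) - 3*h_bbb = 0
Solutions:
 h(b) = C1*exp(3^(2/3)*b*(-k)^(1/3)/3) + C2*exp(b*(-k)^(1/3)*(-3^(2/3) + 3*3^(1/6)*I)/6) + C3*exp(-b*(-k)^(1/3)*(3^(2/3) + 3*3^(1/6)*I)/6)


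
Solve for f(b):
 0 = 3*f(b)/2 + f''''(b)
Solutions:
 f(b) = (C1*sin(6^(1/4)*b/2) + C2*cos(6^(1/4)*b/2))*exp(-6^(1/4)*b/2) + (C3*sin(6^(1/4)*b/2) + C4*cos(6^(1/4)*b/2))*exp(6^(1/4)*b/2)


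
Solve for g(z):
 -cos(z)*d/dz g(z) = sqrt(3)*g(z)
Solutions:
 g(z) = C1*(sin(z) - 1)^(sqrt(3)/2)/(sin(z) + 1)^(sqrt(3)/2)


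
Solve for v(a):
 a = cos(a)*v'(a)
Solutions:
 v(a) = C1 + Integral(a/cos(a), a)


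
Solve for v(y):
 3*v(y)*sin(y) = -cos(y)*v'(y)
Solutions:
 v(y) = C1*cos(y)^3


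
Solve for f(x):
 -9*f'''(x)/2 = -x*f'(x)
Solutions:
 f(x) = C1 + Integral(C2*airyai(6^(1/3)*x/3) + C3*airybi(6^(1/3)*x/3), x)


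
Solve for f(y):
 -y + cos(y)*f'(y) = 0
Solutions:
 f(y) = C1 + Integral(y/cos(y), y)


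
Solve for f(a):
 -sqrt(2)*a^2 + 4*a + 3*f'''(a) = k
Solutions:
 f(a) = C1 + C2*a + C3*a^2 + sqrt(2)*a^5/180 - a^4/18 + a^3*k/18


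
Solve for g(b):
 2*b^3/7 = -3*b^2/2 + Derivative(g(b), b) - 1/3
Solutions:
 g(b) = C1 + b^4/14 + b^3/2 + b/3


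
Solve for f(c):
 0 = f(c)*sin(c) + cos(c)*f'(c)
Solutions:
 f(c) = C1*cos(c)


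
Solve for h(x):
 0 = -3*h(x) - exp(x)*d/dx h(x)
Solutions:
 h(x) = C1*exp(3*exp(-x))


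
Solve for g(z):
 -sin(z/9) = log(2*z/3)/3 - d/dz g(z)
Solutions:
 g(z) = C1 + z*log(z)/3 - z*log(3)/3 - z/3 + z*log(2)/3 - 9*cos(z/9)


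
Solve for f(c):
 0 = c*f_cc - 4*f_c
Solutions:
 f(c) = C1 + C2*c^5


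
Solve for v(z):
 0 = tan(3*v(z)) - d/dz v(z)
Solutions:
 v(z) = -asin(C1*exp(3*z))/3 + pi/3
 v(z) = asin(C1*exp(3*z))/3


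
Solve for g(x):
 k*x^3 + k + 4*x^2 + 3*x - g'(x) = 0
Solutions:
 g(x) = C1 + k*x^4/4 + k*x + 4*x^3/3 + 3*x^2/2


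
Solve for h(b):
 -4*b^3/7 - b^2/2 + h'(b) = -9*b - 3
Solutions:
 h(b) = C1 + b^4/7 + b^3/6 - 9*b^2/2 - 3*b


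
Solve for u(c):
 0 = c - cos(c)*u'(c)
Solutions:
 u(c) = C1 + Integral(c/cos(c), c)


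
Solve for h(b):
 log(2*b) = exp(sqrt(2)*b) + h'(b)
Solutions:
 h(b) = C1 + b*log(b) + b*(-1 + log(2)) - sqrt(2)*exp(sqrt(2)*b)/2


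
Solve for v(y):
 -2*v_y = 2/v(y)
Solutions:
 v(y) = -sqrt(C1 - 2*y)
 v(y) = sqrt(C1 - 2*y)


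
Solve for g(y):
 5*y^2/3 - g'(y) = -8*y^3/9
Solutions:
 g(y) = C1 + 2*y^4/9 + 5*y^3/9


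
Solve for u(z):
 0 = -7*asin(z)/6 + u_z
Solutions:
 u(z) = C1 + 7*z*asin(z)/6 + 7*sqrt(1 - z^2)/6


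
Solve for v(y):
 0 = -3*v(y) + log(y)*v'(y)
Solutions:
 v(y) = C1*exp(3*li(y))


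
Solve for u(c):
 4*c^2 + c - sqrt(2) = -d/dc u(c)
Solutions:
 u(c) = C1 - 4*c^3/3 - c^2/2 + sqrt(2)*c


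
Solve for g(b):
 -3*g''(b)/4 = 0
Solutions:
 g(b) = C1 + C2*b


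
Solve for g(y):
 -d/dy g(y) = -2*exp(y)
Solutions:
 g(y) = C1 + 2*exp(y)


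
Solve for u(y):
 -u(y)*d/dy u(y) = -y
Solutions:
 u(y) = -sqrt(C1 + y^2)
 u(y) = sqrt(C1 + y^2)


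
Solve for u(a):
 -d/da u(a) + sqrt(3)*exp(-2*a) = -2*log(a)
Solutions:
 u(a) = C1 + 2*a*log(a) - 2*a - sqrt(3)*exp(-2*a)/2


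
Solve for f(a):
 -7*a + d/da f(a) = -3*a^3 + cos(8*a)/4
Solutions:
 f(a) = C1 - 3*a^4/4 + 7*a^2/2 + sin(8*a)/32


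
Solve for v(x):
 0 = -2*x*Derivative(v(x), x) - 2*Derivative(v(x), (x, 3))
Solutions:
 v(x) = C1 + Integral(C2*airyai(-x) + C3*airybi(-x), x)


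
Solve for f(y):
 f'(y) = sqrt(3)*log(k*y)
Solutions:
 f(y) = C1 + sqrt(3)*y*log(k*y) - sqrt(3)*y


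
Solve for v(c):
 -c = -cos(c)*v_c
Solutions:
 v(c) = C1 + Integral(c/cos(c), c)


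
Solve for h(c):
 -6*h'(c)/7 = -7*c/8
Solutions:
 h(c) = C1 + 49*c^2/96


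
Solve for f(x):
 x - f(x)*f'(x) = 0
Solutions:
 f(x) = -sqrt(C1 + x^2)
 f(x) = sqrt(C1 + x^2)


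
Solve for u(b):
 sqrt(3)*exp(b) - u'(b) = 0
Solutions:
 u(b) = C1 + sqrt(3)*exp(b)


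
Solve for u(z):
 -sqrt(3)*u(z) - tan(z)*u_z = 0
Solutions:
 u(z) = C1/sin(z)^(sqrt(3))


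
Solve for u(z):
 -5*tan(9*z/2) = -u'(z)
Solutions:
 u(z) = C1 - 10*log(cos(9*z/2))/9


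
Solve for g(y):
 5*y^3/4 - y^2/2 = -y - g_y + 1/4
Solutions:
 g(y) = C1 - 5*y^4/16 + y^3/6 - y^2/2 + y/4


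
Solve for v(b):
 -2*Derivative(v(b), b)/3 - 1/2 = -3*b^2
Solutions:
 v(b) = C1 + 3*b^3/2 - 3*b/4


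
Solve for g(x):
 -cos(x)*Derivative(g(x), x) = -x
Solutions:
 g(x) = C1 + Integral(x/cos(x), x)


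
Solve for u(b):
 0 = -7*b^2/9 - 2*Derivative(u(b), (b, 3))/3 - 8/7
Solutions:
 u(b) = C1 + C2*b + C3*b^2 - 7*b^5/360 - 2*b^3/7


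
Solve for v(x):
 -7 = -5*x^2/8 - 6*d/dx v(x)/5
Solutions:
 v(x) = C1 - 25*x^3/144 + 35*x/6


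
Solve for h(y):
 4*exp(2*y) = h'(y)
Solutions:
 h(y) = C1 + 2*exp(2*y)


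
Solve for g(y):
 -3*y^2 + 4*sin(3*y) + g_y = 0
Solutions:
 g(y) = C1 + y^3 + 4*cos(3*y)/3


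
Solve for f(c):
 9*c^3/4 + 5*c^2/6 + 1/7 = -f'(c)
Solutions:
 f(c) = C1 - 9*c^4/16 - 5*c^3/18 - c/7


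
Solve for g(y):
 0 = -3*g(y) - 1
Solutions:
 g(y) = -1/3


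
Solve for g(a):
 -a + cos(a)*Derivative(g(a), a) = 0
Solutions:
 g(a) = C1 + Integral(a/cos(a), a)


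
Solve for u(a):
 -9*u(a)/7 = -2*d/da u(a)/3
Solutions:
 u(a) = C1*exp(27*a/14)


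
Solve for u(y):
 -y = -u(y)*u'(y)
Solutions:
 u(y) = -sqrt(C1 + y^2)
 u(y) = sqrt(C1 + y^2)


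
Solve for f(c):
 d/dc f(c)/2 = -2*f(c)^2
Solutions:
 f(c) = 1/(C1 + 4*c)


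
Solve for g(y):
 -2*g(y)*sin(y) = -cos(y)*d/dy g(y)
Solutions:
 g(y) = C1/cos(y)^2


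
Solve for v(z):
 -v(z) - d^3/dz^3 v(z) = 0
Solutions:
 v(z) = C3*exp(-z) + (C1*sin(sqrt(3)*z/2) + C2*cos(sqrt(3)*z/2))*exp(z/2)


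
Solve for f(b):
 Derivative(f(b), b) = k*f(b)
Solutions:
 f(b) = C1*exp(b*k)


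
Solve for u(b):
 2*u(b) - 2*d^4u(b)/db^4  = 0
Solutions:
 u(b) = C1*exp(-b) + C2*exp(b) + C3*sin(b) + C4*cos(b)


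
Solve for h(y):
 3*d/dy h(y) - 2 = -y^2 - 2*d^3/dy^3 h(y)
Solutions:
 h(y) = C1 + C2*sin(sqrt(6)*y/2) + C3*cos(sqrt(6)*y/2) - y^3/9 + 10*y/9


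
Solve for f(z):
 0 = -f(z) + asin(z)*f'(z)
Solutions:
 f(z) = C1*exp(Integral(1/asin(z), z))


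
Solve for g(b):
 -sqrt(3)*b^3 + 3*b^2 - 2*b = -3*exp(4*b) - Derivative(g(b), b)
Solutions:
 g(b) = C1 + sqrt(3)*b^4/4 - b^3 + b^2 - 3*exp(4*b)/4


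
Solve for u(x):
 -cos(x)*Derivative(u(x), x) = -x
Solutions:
 u(x) = C1 + Integral(x/cos(x), x)


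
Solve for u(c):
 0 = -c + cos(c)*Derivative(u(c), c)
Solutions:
 u(c) = C1 + Integral(c/cos(c), c)


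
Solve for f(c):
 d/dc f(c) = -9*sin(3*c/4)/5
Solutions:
 f(c) = C1 + 12*cos(3*c/4)/5


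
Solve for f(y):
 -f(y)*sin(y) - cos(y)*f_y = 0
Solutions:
 f(y) = C1*cos(y)


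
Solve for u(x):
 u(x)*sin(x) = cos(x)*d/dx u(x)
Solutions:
 u(x) = C1/cos(x)


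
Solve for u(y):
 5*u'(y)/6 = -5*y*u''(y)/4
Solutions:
 u(y) = C1 + C2*y^(1/3)


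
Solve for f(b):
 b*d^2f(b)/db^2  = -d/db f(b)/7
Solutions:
 f(b) = C1 + C2*b^(6/7)


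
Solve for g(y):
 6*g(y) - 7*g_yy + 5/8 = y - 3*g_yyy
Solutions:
 g(y) = C1*exp(y*(49/(sqrt(43) + 386/27)^(1/3) + 9*(sqrt(43) + 386/27)^(1/3) + 42)/54)*sin(sqrt(3)*y*(-9*(sqrt(43) + 386/27)^(1/3) + 49/(sqrt(43) + 386/27)^(1/3))/54) + C2*exp(y*(49/(sqrt(43) + 386/27)^(1/3) + 9*(sqrt(43) + 386/27)^(1/3) + 42)/54)*cos(sqrt(3)*y*(-9*(sqrt(43) + 386/27)^(1/3) + 49/(sqrt(43) + 386/27)^(1/3))/54) + C3*exp(y*(-9*(sqrt(43) + 386/27)^(1/3) - 49/(sqrt(43) + 386/27)^(1/3) + 21)/27) + y/6 - 5/48


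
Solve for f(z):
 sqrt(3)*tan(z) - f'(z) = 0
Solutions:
 f(z) = C1 - sqrt(3)*log(cos(z))


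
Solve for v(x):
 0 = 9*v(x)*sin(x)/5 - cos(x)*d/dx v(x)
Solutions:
 v(x) = C1/cos(x)^(9/5)


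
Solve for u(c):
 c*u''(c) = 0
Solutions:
 u(c) = C1 + C2*c


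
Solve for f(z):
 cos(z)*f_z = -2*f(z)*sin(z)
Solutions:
 f(z) = C1*cos(z)^2
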